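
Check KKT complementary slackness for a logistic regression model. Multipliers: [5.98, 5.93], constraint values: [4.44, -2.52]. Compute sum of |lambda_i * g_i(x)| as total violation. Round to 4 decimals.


KKT complementary slackness check:
lambda_1 * g_1 = 5.98 * 4.44 = 26.5512
lambda_2 * g_2 = 5.93 * -2.52 = -14.9436
Total violation = 26.5512 + 14.9436 = 41.4948


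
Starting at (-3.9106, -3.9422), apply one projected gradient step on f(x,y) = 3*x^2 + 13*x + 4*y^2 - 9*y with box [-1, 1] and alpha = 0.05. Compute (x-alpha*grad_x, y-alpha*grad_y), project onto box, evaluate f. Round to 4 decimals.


Step 1: Compute gradient at (-3.9106, -3.9422).
grad_x = 2*3*-3.9106 + 13 = -10.4636
grad_y = 2*4*-3.9422 - 9 = -40.5376
Step 2: Gradient step.
x_raw = -3.9106 - 0.05*-10.4636 = -3.3874
y_raw = -3.9422 - 0.05*-40.5376 = -1.9153
Step 3: Project onto [-1, 1].
x_proj = clip(-3.3874) = -1.0
y_proj = clip(-1.9153) = -1.0
Step 4: Evaluate f.
f(-1.0, -1.0) = 3.0


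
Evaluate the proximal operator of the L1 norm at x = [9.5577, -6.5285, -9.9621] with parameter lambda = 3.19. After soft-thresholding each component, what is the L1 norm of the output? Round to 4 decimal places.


Soft-thresholding with lambda = 3.19:
prox(9.5577) = sign(9.5577)*max(|9.5577| - 3.19, 0) = 6.3677
prox(-6.5285) = sign(-6.5285)*max(|-6.5285| - 3.19, 0) = -3.3385
prox(-9.9621) = sign(-9.9621)*max(|-9.9621| - 3.19, 0) = -6.7721
prox(x) = [6.3677, -3.3385, -6.7721]
||prox(x)||_1 = 6.3677 + 3.3385 + 6.7721 = 16.4783


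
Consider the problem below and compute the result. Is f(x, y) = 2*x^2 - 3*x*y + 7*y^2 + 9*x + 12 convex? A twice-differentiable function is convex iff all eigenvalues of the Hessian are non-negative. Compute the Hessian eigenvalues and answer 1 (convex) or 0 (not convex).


The Hessian of f(x,y) = 2*x^2 - 3*x*y + 7*y^2 + 9*x + 12 is:
H = [[4, -3], [-3, 14]]
Trace = 4 + 14 = 18
Determinant = 4*14 - (-3)^2 = 47
Discriminant = (18)^2 - 4*47 = 136.0
Eigenvalues: lambda_1 = 3.169, lambda_2 = 14.831
The function is convex.

1


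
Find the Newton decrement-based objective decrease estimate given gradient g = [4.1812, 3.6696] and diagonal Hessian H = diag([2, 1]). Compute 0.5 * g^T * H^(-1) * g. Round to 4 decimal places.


Step 1: H is diagonal, so H^(-1) * g = [2.0906, 3.6696].
Step 2: g^T H^(-1) g = sum_i g_i^2 / H_ii
  = (4.1812)^2/2 + (3.6696)^2/1
  = 8.7412 + 13.466 = 22.2072
Step 3: Objective decrease = 0.5 * g^T H^(-1) g = 11.1036


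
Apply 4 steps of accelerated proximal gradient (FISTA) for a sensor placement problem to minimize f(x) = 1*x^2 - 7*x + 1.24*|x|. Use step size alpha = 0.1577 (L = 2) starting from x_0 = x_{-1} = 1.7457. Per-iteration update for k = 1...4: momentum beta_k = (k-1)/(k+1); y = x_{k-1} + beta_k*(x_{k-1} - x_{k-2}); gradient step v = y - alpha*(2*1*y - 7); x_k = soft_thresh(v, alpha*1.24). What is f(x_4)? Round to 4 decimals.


FISTA on f(x) = 1*x^2 - 7*x + 1.24*|x|
L = 2, alpha = 0.1577
Iteration 1: beta = 0.0, y = 1.7457 + 0.0*(1.7457 - 1.7457) = 1.7457
  grad(y) = -3.5086, v = y - alpha*grad = 2.299
  prox(v) = soft_thresh(2.299, 0.1955) = 2.1035
Iteration 2: beta = 0.3333, y = 2.1035 + 0.3333*(2.1035 - 1.7457) = 2.2227
  grad(y) = -2.5546, v = y - alpha*grad = 2.6256
  prox(v) = soft_thresh(2.6256, 0.1955) = 2.43
Iteration 3: beta = 0.5, y = 2.43 + 0.5*(2.43 - 2.1035) = 2.5933
  grad(y) = -1.8134, v = y - alpha*grad = 2.8793
  prox(v) = soft_thresh(2.8793, 0.1955) = 2.6837
Iteration 4: beta = 0.6, y = 2.6837 + 0.6*(2.6837 - 2.43) = 2.8359
  grad(y) = -1.3281, v = y - alpha*grad = 3.0454
  prox(v) = soft_thresh(3.0454, 0.1955) = 2.8498
f(x_4) = 1*2.8498^2 - 7*2.8498 + 1.24*|2.8498| = -8.2935


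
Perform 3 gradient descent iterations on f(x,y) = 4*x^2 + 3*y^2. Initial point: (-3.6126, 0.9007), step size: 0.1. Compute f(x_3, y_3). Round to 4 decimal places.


Gradient descent on f(x,y) = 4*x^2 + 3*y^2.
Starting point: (-3.6126, 0.9007), alpha = 0.1
Step 1: grad_x = 2*4*-3.6126 = -28.9008, grad_y = 2*3*0.9007 = 5.4042
  x_1 = -3.6126 - 0.1*-28.9008 = -0.7225
  y_1 = 0.9007 - 0.1*5.4042 = 0.3603
Step 2: grad_x = 2*4*-0.7225 = -5.7802, grad_y = 2*3*0.3603 = 2.1617
  x_2 = -0.7225 - 0.1*-5.7802 = -0.1445
  y_2 = 0.3603 - 0.1*2.1617 = 0.1441
Step 3: grad_x = 2*4*-0.1445 = -1.156, grad_y = 2*3*0.1441 = 0.8647
  x_3 = -0.1445 - 0.1*-1.156 = -0.0289
  y_3 = 0.1441 - 0.1*0.8647 = 0.0576
f(-0.0289, 0.0576) = 4*(-0.0289)^2 + 3*0.0576^2 = 0.0133


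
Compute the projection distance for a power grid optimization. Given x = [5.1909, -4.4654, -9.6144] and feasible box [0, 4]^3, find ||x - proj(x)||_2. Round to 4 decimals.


Project each component onto [0, 4].
clip(5.1909) = 4.0, clip(-4.4654) = 0.0, clip(-9.6144) = 0.0
Projection = [4.0, 0.0, 0.0]
Squared diffs: [1.4182, 19.9398, 92.4367]
Distance = sqrt(113.7947) = 10.6675


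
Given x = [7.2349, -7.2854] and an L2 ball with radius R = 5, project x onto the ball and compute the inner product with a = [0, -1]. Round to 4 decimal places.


Step 1: Compute ||x|| (intermediates to 6 decimals).
||x|| = sqrt(7.2349^2 + (-7.2854)^2) = 10.267465
Step 2: Project.
Since ||x|| > R, scale = R/||x|| = 5/10.267465 = 0.486975, proj(x) = scale * x
proj(x) = [3.523215, -3.547808]
Step 3: Dot product.
a^T * proj(x) = 0*3.523215 - 1*(-3.547808) = 3.5478


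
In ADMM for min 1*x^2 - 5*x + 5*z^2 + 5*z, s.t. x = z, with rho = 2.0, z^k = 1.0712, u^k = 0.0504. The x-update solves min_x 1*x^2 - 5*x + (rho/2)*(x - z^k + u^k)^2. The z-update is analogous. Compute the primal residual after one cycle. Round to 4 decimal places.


ADMM iteration with rho = 2.0, z^k = 1.0712, u^k = 0.0504
Step 1: x-update.
Minimize 1*x^2 - 5*x + (2.0/2)*(x - 1.0712 + 0.0504)^2
FOC: (2*1 + 2.0)*x = 5 + 2.0*(1.0712 - 0.0504)
x^{k+1} = 1.7604
Step 2: z-update.
Minimize 5*z^2 + 5*z + (2.0/2)*(1.7604 - z + 0.0504)^2
FOC: (2*5 + 2.0)*z = -5 + 2.0*(1.7604 + 0.0504)
z^{k+1} = -0.1149
Step 3: u-update.
u^{k+1} = 0.0504 + 1.7604 + 0.1149 = 1.9257
Step 4: Primal residual = |1.7604 + 0.1149| = 1.8753


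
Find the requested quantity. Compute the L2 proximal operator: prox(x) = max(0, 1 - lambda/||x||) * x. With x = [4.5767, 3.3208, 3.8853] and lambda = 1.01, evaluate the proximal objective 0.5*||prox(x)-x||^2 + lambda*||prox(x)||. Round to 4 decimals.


Step 1: Compute ||x||.
||x|| = 6.8607
Step 2: Compute scaling factor.
scale = max(0, 1 - 1.01/6.8607) = 0.8528
Step 3: prox(x) = [3.9029, 2.8319, 3.3133]
||prox(x)|| = 5.8507
Step 4: Proximal objective.
0.5*||prox-x||^2 = 0.5101
lambda*||prox|| = 5.9092
Total = 6.4193


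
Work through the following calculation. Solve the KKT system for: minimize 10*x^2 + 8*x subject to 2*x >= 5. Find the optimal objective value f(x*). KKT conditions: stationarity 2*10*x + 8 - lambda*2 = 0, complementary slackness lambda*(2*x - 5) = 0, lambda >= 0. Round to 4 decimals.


Step 1: Try lambda = 0 (constraint inactive).
x_unc = -8/(2*10) = -0.4
Check: 2*-0.4 = -0.8 < 5 -- violated!
Step 2: Constraint must be active: 2*x = 5
x* = 5/2 = 2.5
lambda = (2*10*2.5 + 8)/2 = 29.0
Step 3: Compute optimal value.
f(x*) = 10*2.5^2 + 8*2.5 = 82.5


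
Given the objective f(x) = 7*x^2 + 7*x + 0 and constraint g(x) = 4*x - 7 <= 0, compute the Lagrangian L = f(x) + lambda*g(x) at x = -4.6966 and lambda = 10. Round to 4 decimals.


Step 1: Evaluate f(x).
f(-4.6966) = 7*(-4.6966)^2 + 7*(-4.6966) + 0 = 121.5302
Step 2: Evaluate g(x).
g(-4.6966) = 4*-4.6966 - 7 = -25.7864
Step 3: Compute Lagrangian.
L = 121.5302 + 10*-25.7864 = -136.3338


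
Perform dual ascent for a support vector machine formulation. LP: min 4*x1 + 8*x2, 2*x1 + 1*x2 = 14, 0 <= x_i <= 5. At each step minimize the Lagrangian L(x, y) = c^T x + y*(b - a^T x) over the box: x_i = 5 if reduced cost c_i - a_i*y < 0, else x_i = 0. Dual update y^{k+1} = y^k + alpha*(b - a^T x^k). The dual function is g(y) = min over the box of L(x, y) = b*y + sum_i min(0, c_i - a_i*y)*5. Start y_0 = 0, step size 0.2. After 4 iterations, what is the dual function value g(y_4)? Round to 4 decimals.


Dual ascent for LP: min 4*x1 + 8*x2, 2*x1 + 1*x2 = 14, 0 <= x_i <= 5
Step 1: y^k = 0.0, reduced costs: (4.0, 8.0)
  x^k = (0.0, 0.0), subgradient = b - a^T x = 14.0
  y^{k+1} = 0.0 + 0.2*14.0 = 2.8
Step 2: y^k = 2.8, reduced costs: (-1.6, 5.2)
  x^k = (5.0, 0.0), subgradient = b - a^T x = 4.0
  y^{k+1} = 2.8 + 0.2*4.0 = 3.6
Step 3: y^k = 3.6, reduced costs: (-3.2, 4.4)
  x^k = (5.0, 0.0), subgradient = b - a^T x = 4.0
  y^{k+1} = 3.6 + 0.2*4.0 = 4.4
Step 4: y^k = 4.4, reduced costs: (-4.8, 3.6)
  x^k = (5.0, 0.0), subgradient = b - a^T x = 4.0
  y^{k+1} = 4.4 + 0.2*4.0 = 5.2
Dual objective at y_4 = 5.2: reduced costs (-6.4, 2.8), box minimizer x = (5.0, 0.0)
g(y_4) = b*y + (c1 - a1*y)*x1 + (c2 - a2*y)*x2 = 14*5.2 + (-6.4)*5.0 + 2.8*0.0 = 72.8 - 32.0 + 0.0 = 40.8


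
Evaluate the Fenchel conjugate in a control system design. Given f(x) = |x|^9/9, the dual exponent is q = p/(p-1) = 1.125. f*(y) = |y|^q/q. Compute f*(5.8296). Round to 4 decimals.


The conjugate exponent q satisfies 1/p + 1/q = 1.
p = 9, so q = 9/(9 - 1) = 1.125
|y|^q = 5.8296^1.125 = 7.2668
f*(5.8296) = 7.2668 / 1.125 = 6.4594


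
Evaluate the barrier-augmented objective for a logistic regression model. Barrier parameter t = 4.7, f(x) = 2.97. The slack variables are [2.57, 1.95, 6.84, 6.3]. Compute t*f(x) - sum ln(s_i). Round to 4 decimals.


Step 1: Compute log-barrier.
ln values: [0.9439, 0.6678, 1.9228, 1.8405]
phi = -(0.9439 + 0.6678 + 1.9228 + 1.8405) = -5.3751
Step 2: Compute augmented objective.
t*f(x) = 4.7*2.97 = 13.959
Total = 13.959 - 5.3751 = 8.5839


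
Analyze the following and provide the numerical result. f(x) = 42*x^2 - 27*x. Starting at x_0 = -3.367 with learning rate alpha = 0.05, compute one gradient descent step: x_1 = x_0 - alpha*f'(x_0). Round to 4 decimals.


We compute the gradient at x_0 and apply the update.
f'(x) = 84*x - 27
f'(-3.367) = 84*-3.367 - 27 = -309.828
x_1 = -3.367 - 0.05*-309.828 = 12.1244


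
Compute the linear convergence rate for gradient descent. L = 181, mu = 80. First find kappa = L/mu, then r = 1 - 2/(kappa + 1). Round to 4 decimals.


Step 1: Compute the condition number.
kappa = L/mu = 181/80 = 2.2625
Step 2: Compute the convergence rate.
r = 1 - 2/(kappa + 1) = 1 - 2*mu/(L + mu) = (L - mu)/(L + mu) = 101/261 = 0.387


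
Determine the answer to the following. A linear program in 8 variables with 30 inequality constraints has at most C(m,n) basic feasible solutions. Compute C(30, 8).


Each vertex corresponds to some choice of n active constraints out of m, so the number of vertices is at most C(m, n) = m! / (n!(m-n)!).
m = 30, n = 8
Numerator: 30 * 29 * 28 * 27 * 26 * 25 * 24 * 23
Denominator: 8! = 40320
C(30, 8) = 5852925


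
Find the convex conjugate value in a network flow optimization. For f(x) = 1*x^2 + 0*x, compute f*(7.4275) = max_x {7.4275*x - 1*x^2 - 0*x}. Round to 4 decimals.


f*(y) = sup_x {y*x - a*x^2 - b*x} = sup_x {(y-b)*x - a*x^2}
FOC: (y - b) - 2a*x = 0 => x* = (y - b)/(2a)
x* = (7.4275 - 0)/(2*1) = 3.7138
f*(7.4275) = (y-b)^2/(4a) = (7.4275 - 0)^2/(4*1)
= 55.1678/4 = 13.7919


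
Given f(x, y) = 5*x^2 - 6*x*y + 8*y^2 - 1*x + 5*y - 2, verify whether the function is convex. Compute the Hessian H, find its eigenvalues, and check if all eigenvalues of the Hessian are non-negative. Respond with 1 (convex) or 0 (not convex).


The Hessian of f(x,y) = 5*x^2 - 6*x*y + 8*y^2 - 1*x + 5*y - 2 is:
H = [[10, -6], [-6, 16]]
Trace = 10 + 16 = 26
Determinant = 10*16 - (-6)^2 = 124
Discriminant = (26)^2 - 4*124 = 180.0
Eigenvalues: lambda_1 = 6.2918, lambda_2 = 19.7082
The function is convex.

1


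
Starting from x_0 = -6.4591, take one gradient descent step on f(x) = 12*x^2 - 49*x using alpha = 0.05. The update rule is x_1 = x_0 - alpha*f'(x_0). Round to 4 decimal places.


We compute the gradient at x_0 and apply the update.
f'(x) = 24*x - 49
f'(-6.4591) = 24*-6.4591 - 49 = -204.0184
x_1 = -6.4591 - 0.05*-204.0184 = 3.7418


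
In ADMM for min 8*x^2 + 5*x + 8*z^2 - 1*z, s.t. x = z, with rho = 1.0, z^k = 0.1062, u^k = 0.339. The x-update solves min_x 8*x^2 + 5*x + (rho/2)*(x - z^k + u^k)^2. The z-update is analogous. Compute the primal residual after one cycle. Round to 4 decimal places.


ADMM iteration with rho = 1.0, z^k = 0.1062, u^k = 0.339
Step 1: x-update.
Minimize 8*x^2 + 5*x + (1.0/2)*(x - 0.1062 + 0.339)^2
FOC: (2*8 + 1.0)*x = -5 + 1.0*(0.1062 - 0.339)
x^{k+1} = -0.3078
Step 2: z-update.
Minimize 8*z^2 - 1*z + (1.0/2)*(-0.3078 - z + 0.339)^2
FOC: (2*8 + 1.0)*z = 1 + 1.0*(-0.3078 + 0.339)
z^{k+1} = 0.0607
Step 3: u-update.
u^{k+1} = 0.339 - 0.3078 - 0.0607 = -0.0295
Step 4: Primal residual = |-0.3078 - 0.0607| = 0.3685


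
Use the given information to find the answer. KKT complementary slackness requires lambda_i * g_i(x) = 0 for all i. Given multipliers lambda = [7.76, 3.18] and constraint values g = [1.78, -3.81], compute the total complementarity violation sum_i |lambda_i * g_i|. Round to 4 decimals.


KKT complementary slackness check:
lambda_1 * g_1 = 7.76 * 1.78 = 13.8128
lambda_2 * g_2 = 3.18 * -3.81 = -12.1158
Total violation = 13.8128 + 12.1158 = 25.9286


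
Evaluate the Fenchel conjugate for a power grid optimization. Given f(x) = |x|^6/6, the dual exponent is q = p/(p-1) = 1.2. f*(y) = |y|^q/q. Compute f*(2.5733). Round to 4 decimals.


The conjugate exponent q satisfies 1/p + 1/q = 1.
p = 6, so q = 6/(6 - 1) = 1.2
|y|^q = 2.5733^1.2 = 3.1088
f*(2.5733) = 3.1088 / 1.2 = 2.5906


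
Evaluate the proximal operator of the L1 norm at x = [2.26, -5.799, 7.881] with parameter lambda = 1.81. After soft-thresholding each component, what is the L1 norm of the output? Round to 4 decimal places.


Soft-thresholding with lambda = 1.81:
prox(2.26) = sign(2.26)*max(|2.26| - 1.81, 0) = 0.45
prox(-5.799) = sign(-5.799)*max(|-5.799| - 1.81, 0) = -3.989
prox(7.881) = sign(7.881)*max(|7.881| - 1.81, 0) = 6.071
prox(x) = [0.45, -3.989, 6.071]
||prox(x)||_1 = 0.45 + 3.989 + 6.071 = 10.51


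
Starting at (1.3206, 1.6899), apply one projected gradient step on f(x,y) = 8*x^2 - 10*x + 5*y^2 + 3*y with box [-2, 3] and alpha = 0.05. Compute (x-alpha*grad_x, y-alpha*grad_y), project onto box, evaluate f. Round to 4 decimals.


Step 1: Compute gradient at (1.3206, 1.6899).
grad_x = 2*8*1.3206 - 10 = 11.1296
grad_y = 2*5*1.6899 + 3 = 19.899
Step 2: Gradient step.
x_raw = 1.3206 - 0.05*11.1296 = 0.7641
y_raw = 1.6899 - 0.05*19.899 = 0.695
Step 3: Project onto [-2, 3].
x_proj = clip(0.7641) = 0.7641
y_proj = clip(0.695) = 0.695
Step 4: Evaluate f.
f(0.7641, 0.695) = 1.5295


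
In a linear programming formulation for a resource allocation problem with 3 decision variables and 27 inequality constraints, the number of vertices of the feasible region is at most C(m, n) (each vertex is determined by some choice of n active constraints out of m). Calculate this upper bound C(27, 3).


Each vertex corresponds to some choice of n active constraints out of m, so the number of vertices is at most C(m, n) = m! / (n!(m-n)!).
m = 27, n = 3
Numerator: 27 * 26 * 25
Denominator: 3! = 6
C(27, 3) = 2925


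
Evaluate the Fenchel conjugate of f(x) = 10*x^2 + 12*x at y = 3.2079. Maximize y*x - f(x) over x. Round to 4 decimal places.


f*(y) = sup_x {y*x - a*x^2 - b*x} = sup_x {(y-b)*x - a*x^2}
FOC: (y - b) - 2a*x = 0 => x* = (y - b)/(2a)
x* = (3.2079 - 12)/(2*10) = -0.4396
f*(3.2079) = (y-b)^2/(4a) = (3.2079 - 12)^2/(4*10)
= 77.301/40 = 1.9325


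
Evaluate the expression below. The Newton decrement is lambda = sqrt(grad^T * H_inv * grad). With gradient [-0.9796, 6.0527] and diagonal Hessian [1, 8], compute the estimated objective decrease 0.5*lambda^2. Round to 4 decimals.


Step 1: H is diagonal, so H^(-1) * g = [-0.9796, 0.7566].
Step 2: g^T H^(-1) g = sum_i g_i^2 / H_ii
  = (-0.9796)^2/1 + (6.0527)^2/8
  = 0.9596 + 4.5794 = 5.539
Step 3: Objective decrease = 0.5 * g^T H^(-1) g = 2.7695


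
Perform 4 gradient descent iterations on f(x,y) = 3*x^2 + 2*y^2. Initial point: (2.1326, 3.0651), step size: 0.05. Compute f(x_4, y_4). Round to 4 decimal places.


Gradient descent on f(x,y) = 3*x^2 + 2*y^2.
Starting point: (2.1326, 3.0651), alpha = 0.05
Step 1: grad_x = 2*3*2.1326 = 12.7956, grad_y = 2*2*3.0651 = 12.2604
  x_1 = 2.1326 - 0.05*12.7956 = 1.4928
  y_1 = 3.0651 - 0.05*12.2604 = 2.4521
Step 2: grad_x = 2*3*1.4928 = 8.9569, grad_y = 2*2*2.4521 = 9.8083
  x_2 = 1.4928 - 0.05*8.9569 = 1.045
  y_2 = 2.4521 - 0.05*9.8083 = 1.9617
Step 3: grad_x = 2*3*1.045 = 6.2698, grad_y = 2*2*1.9617 = 7.8467
  x_3 = 1.045 - 0.05*6.2698 = 0.7315
  y_3 = 1.9617 - 0.05*7.8467 = 1.5693
Step 4: grad_x = 2*3*0.7315 = 4.3889, grad_y = 2*2*1.5693 = 6.2773
  x_4 = 0.7315 - 0.05*4.3889 = 0.512
  y_4 = 1.5693 - 0.05*6.2773 = 1.2555
f(0.512, 1.2555) = 3*0.512^2 + 2*1.2555^2 = 3.9389


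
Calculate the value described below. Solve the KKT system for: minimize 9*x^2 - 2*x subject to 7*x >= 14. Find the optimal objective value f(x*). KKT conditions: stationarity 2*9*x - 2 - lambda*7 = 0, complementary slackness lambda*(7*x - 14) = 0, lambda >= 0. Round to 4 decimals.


Step 1: Try lambda = 0 (constraint inactive).
x_unc = 2/(2*9) = 0.1111
Check: 7*0.1111 = 0.7777 < 14 -- violated!
Step 2: Constraint must be active: 7*x = 14
x* = 14/7 = 2.0
lambda = (2*9*2.0 - 2)/7 = 4.8571
Step 3: Compute optimal value.
f(x*) = 9*2.0^2 - 2*2.0 = 32.0


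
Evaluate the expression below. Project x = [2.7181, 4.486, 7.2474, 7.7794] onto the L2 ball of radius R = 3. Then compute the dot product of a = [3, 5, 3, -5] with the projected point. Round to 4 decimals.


Step 1: Compute ||x|| (intermediates to 6 decimals).
||x|| = sqrt(2.7181^2 + 4.486^2 + 7.2474^2 + 7.7794^2) = 11.855637
Step 2: Project.
Since ||x|| > R, scale = R/||x|| = 3/11.855637 = 0.253044, proj(x) = scale * x
proj(x) = [0.687799, 1.135155, 1.833911, 1.96853]
Step 3: Dot product.
a^T * proj(x) = 3*0.687799 + 5*1.135155 + 3*1.833911 - 5*1.96853 = 3.3983


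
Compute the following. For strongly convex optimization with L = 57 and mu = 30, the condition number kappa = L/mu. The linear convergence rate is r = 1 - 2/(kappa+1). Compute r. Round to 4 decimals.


Step 1: Compute the condition number.
kappa = L/mu = 57/30 = 1.9
Step 2: Compute the convergence rate.
r = 1 - 2/(kappa + 1) = 1 - 2*mu/(L + mu) = (L - mu)/(L + mu) = 27/87 = 0.3103


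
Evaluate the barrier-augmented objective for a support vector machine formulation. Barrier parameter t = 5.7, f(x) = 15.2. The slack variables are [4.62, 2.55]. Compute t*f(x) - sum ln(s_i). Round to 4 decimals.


Step 1: Compute log-barrier.
ln values: [1.5304, 0.9361]
phi = -(1.5304 + 0.9361) = -2.4665
Step 2: Compute augmented objective.
t*f(x) = 5.7*15.2 = 86.64
Total = 86.64 - 2.4665 = 84.1735


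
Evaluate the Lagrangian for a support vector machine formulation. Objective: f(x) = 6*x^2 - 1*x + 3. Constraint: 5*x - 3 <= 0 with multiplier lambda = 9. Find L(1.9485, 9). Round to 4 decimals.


Step 1: Evaluate f(x).
f(1.9485) = 6*1.9485^2 - 1*1.9485 + 3 = 23.8314
Step 2: Evaluate g(x).
g(1.9485) = 5*1.9485 - 3 = 6.7425
Step 3: Compute Lagrangian.
L = 23.8314 + 9*6.7425 = 84.5139


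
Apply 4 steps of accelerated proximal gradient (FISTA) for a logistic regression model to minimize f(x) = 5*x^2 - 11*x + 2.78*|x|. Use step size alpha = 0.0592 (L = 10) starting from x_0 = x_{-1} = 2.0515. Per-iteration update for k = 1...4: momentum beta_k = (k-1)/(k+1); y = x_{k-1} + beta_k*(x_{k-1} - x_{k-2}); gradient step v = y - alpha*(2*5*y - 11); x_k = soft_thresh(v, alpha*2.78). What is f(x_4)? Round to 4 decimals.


FISTA on f(x) = 5*x^2 - 11*x + 2.78*|x|
L = 10, alpha = 0.0592
Iteration 1: beta = 0.0, y = 2.0515 + 0.0*(2.0515 - 2.0515) = 2.0515
  grad(y) = 9.515, v = y - alpha*grad = 1.4882
  prox(v) = soft_thresh(1.4882, 0.1646) = 1.3236
Iteration 2: beta = 0.3333, y = 1.3236 + 0.3333*(1.3236 - 2.0515) = 1.081
  grad(y) = -0.1899, v = y - alpha*grad = 1.0923
  prox(v) = soft_thresh(1.0923, 0.1646) = 0.9277
Iteration 3: beta = 0.5, y = 0.9277 + 0.5*(0.9277 - 1.3236) = 0.7297
  grad(y) = -3.703, v = y - alpha*grad = 0.9489
  prox(v) = soft_thresh(0.9489, 0.1646) = 0.7843
Iteration 4: beta = 0.6, y = 0.7843 + 0.6*(0.7843 - 0.9277) = 0.6983
  grad(y) = -4.0166, v = y - alpha*grad = 0.9361
  prox(v) = soft_thresh(0.9361, 0.1646) = 0.7715
f(x_4) = 5*0.7715^2 - 11*0.7715 + 2.78*|0.7715| = -3.3657


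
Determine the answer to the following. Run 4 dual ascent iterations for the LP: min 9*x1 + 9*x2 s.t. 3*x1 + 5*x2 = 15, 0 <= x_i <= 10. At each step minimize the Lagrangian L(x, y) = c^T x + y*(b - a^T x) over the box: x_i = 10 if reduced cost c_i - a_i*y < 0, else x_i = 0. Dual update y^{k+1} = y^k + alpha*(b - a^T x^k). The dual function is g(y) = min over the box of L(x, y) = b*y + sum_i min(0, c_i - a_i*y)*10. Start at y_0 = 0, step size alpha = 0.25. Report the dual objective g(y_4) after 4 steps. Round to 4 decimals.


Dual ascent for LP: min 9*x1 + 9*x2, 3*x1 + 5*x2 = 15, 0 <= x_i <= 10
Step 1: y^k = 0.0, reduced costs: (9.0, 9.0)
  x^k = (0.0, 0.0), subgradient = b - a^T x = 15.0
  y^{k+1} = 0.0 + 0.25*15.0 = 3.75
Step 2: y^k = 3.75, reduced costs: (-2.25, -9.75)
  x^k = (10.0, 10.0), subgradient = b - a^T x = -65.0
  y^{k+1} = 3.75 + 0.25*-65.0 = -12.5
Step 3: y^k = -12.5, reduced costs: (46.5, 71.5)
  x^k = (0.0, 0.0), subgradient = b - a^T x = 15.0
  y^{k+1} = -12.5 + 0.25*15.0 = -8.75
Step 4: y^k = -8.75, reduced costs: (35.25, 52.75)
  x^k = (0.0, 0.0), subgradient = b - a^T x = 15.0
  y^{k+1} = -8.75 + 0.25*15.0 = -5.0
Dual objective at y_4 = -5.0: reduced costs (24.0, 34.0), box minimizer x = (0.0, 0.0)
g(y_4) = b*y + (c1 - a1*y)*x1 + (c2 - a2*y)*x2 = 15*(-5.0) + 24.0*0.0 + 34.0*0.0 = -75.0 + 0.0 + 0.0 = -75.0


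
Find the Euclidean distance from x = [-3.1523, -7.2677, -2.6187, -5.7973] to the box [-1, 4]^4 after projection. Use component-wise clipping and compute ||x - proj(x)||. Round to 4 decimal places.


Project each component onto [-1, 4].
clip(-3.1523) = -1.0, clip(-7.2677) = -1.0, clip(-2.6187) = -1.0, clip(-5.7973) = -1.0
Projection = [-1.0, -1.0, -1.0, -1.0]
Squared diffs: [4.6324, 39.2841, 2.6202, 23.0141]
Distance = sqrt(69.5508) = 8.3397


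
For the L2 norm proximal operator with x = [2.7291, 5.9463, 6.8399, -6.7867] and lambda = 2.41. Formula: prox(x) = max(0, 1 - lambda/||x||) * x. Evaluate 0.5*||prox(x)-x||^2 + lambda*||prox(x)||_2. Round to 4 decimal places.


Step 1: Compute ||x||.
||x|| = 11.6469
Step 2: Compute scaling factor.
scale = max(0, 1 - 2.41/11.6469) = 0.7931
Step 3: prox(x) = [2.1644, 4.7159, 5.4246, -5.3824]
||prox(x)|| = 9.2369
Step 4: Proximal objective.
0.5*||prox-x||^2 = 2.9041
lambda*||prox|| = 22.2609
Total = 25.165


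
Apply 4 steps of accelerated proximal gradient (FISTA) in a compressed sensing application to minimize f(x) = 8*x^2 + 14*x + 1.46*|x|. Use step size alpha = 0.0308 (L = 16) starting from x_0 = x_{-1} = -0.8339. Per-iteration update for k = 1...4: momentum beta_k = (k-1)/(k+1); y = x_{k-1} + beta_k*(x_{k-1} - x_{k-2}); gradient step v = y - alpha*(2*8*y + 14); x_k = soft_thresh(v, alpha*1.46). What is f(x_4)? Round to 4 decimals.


FISTA on f(x) = 8*x^2 + 14*x + 1.46*|x|
L = 16, alpha = 0.0308
Iteration 1: beta = 0.0, y = -0.8339 + 0.0*(-0.8339 + 0.8339) = -0.8339
  grad(y) = 0.6576, v = y - alpha*grad = -0.8542
  prox(v) = soft_thresh(-0.8542, 0.045) = -0.8092
Iteration 2: beta = 0.3333, y = -0.8092 + 0.3333*(-0.8092 + 0.8339) = -0.8009
  grad(y) = 1.1848, v = y - alpha*grad = -0.8374
  prox(v) = soft_thresh(-0.8374, 0.045) = -0.7925
Iteration 3: beta = 0.5, y = -0.7925 + 0.5*(-0.7925 + 0.8092) = -0.7841
  grad(y) = 1.4541, v = y - alpha*grad = -0.8289
  prox(v) = soft_thresh(-0.8289, 0.045) = -0.7839
Iteration 4: beta = 0.6, y = -0.7839 + 0.6*(-0.7839 + 0.7925) = -0.7788
  grad(y) = 1.539, v = y - alpha*grad = -0.8262
  prox(v) = soft_thresh(-0.8262, 0.045) = -0.7812
f(x_4) = 8*(-0.7812)^2 + 14*(-0.7812) + 1.46*|-0.7812| = -4.9141


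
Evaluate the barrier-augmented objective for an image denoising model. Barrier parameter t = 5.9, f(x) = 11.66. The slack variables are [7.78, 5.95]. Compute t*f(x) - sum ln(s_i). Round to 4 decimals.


Step 1: Compute log-barrier.
ln values: [2.0516, 1.7834]
phi = -(2.0516 + 1.7834) = -3.8349
Step 2: Compute augmented objective.
t*f(x) = 5.9*11.66 = 68.794
Total = 68.794 - 3.8349 = 64.9591


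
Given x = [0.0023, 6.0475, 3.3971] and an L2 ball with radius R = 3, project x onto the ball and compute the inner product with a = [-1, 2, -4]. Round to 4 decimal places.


Step 1: Compute ||x|| (intermediates to 6 decimals).
||x|| = sqrt(0.0023^2 + 6.0475^2 + 3.3971^2) = 6.936321
Step 2: Project.
Since ||x|| > R, scale = R/||x|| = 3/6.936321 = 0.432506, proj(x) = scale * x
proj(x) = [0.000995, 2.61558, 1.469266]
Step 3: Dot product.
a^T * proj(x) = -1*0.000995 + 2*2.61558 - 4*1.469266 = -0.6469


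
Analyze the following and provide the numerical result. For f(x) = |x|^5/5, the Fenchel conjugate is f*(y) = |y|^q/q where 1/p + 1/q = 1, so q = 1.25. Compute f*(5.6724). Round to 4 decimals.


The conjugate exponent q satisfies 1/p + 1/q = 1.
p = 5, so q = 5/(5 - 1) = 1.25
|y|^q = 5.6724^1.25 = 8.754
f*(5.6724) = 8.754 / 1.25 = 7.0032


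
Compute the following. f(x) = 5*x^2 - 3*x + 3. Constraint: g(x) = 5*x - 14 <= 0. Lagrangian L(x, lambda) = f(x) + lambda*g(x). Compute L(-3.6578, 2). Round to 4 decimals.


Step 1: Evaluate f(x).
f(-3.6578) = 5*(-3.6578)^2 - 3*(-3.6578) + 3 = 80.8709
Step 2: Evaluate g(x).
g(-3.6578) = 5*-3.6578 - 14 = -32.289
Step 3: Compute Lagrangian.
L = 80.8709 + 2*-32.289 = 16.2929


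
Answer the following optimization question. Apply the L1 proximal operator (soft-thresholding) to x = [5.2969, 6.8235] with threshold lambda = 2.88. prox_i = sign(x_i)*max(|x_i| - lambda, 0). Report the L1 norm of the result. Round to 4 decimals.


Soft-thresholding with lambda = 2.88:
prox(5.2969) = sign(5.2969)*max(|5.2969| - 2.88, 0) = 2.4169
prox(6.8235) = sign(6.8235)*max(|6.8235| - 2.88, 0) = 3.9435
prox(x) = [2.4169, 3.9435]
||prox(x)||_1 = 2.4169 + 3.9435 = 6.3604


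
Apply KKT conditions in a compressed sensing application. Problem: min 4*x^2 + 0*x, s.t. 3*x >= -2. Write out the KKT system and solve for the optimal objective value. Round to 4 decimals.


Step 1: Try lambda = 0 (constraint inactive).
Stationarity: 2*4*x + 0 = 0
x* = 0/(2*4) = 0.0
Check constraint: 3*0.0 = 0.0 >= -2 -- satisfied.
Step 2: Compute optimal value.
f(x*) = 4*0.0^2 + 0*0.0 = 0.0


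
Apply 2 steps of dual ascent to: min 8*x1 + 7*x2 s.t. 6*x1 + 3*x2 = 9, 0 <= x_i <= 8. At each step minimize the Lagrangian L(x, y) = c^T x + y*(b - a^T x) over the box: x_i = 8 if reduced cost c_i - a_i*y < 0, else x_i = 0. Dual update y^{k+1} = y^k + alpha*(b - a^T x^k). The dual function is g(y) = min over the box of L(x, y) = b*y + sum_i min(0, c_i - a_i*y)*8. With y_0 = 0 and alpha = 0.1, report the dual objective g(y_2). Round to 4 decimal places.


Dual ascent for LP: min 8*x1 + 7*x2, 6*x1 + 3*x2 = 9, 0 <= x_i <= 8
Step 1: y^k = 0.0, reduced costs: (8.0, 7.0)
  x^k = (0.0, 0.0), subgradient = b - a^T x = 9.0
  y^{k+1} = 0.0 + 0.1*9.0 = 0.9
Step 2: y^k = 0.9, reduced costs: (2.6, 4.3)
  x^k = (0.0, 0.0), subgradient = b - a^T x = 9.0
  y^{k+1} = 0.9 + 0.1*9.0 = 1.8
Dual objective at y_2 = 1.8: reduced costs (-2.8, 1.6), box minimizer x = (8.0, 0.0)
g(y_2) = b*y + (c1 - a1*y)*x1 + (c2 - a2*y)*x2 = 9*1.8 + (-2.8)*8.0 + 1.6*0.0 = 16.2 - 22.4 + 0.0 = -6.2


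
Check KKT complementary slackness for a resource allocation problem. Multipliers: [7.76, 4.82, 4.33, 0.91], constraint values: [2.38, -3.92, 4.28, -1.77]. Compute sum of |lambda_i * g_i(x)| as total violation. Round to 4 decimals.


KKT complementary slackness check:
lambda_1 * g_1 = 7.76 * 2.38 = 18.4688
lambda_2 * g_2 = 4.82 * -3.92 = -18.8944
lambda_3 * g_3 = 4.33 * 4.28 = 18.5324
lambda_4 * g_4 = 0.91 * -1.77 = -1.6107
Total violation = 18.4688 + 18.8944 + 18.5324 + 1.6107 = 57.5063


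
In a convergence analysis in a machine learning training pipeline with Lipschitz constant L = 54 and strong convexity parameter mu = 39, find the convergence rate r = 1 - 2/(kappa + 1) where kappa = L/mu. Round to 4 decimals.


Step 1: Compute the condition number.
kappa = L/mu = 54/39 = 1.3846
Step 2: Compute the convergence rate.
r = 1 - 2/(kappa + 1) = 1 - 2*mu/(L + mu) = (L - mu)/(L + mu) = 15/93 = 0.1613


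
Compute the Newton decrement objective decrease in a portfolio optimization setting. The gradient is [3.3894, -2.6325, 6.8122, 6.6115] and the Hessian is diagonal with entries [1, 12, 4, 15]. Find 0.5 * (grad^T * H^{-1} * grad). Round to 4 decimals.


Step 1: H is diagonal, so H^(-1) * g = [3.3894, -0.2194, 1.7031, 0.4408].
Step 2: g^T H^(-1) g = sum_i g_i^2 / H_ii
  = (3.3894)^2/1 + (-2.6325)^2/12 + (6.8122)^2/4 + (6.6115)^2/15
  = 11.488 + 0.5775 + 11.6015 + 2.9141 = 26.5812
Step 3: Objective decrease = 0.5 * g^T H^(-1) g = 13.2906


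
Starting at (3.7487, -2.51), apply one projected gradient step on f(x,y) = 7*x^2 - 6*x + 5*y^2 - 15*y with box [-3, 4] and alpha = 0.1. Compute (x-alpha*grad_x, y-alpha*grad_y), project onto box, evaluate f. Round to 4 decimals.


Step 1: Compute gradient at (3.7487, -2.51).
grad_x = 2*7*3.7487 - 6 = 46.4818
grad_y = 2*5*-2.51 - 15 = -40.1
Step 2: Gradient step.
x_raw = 3.7487 - 0.1*46.4818 = -0.8995
y_raw = -2.51 - 0.1*-40.1 = 1.5
Step 3: Project onto [-3, 4].
x_proj = clip(-0.8995) = -0.8995
y_proj = clip(1.5) = 1.5
Step 4: Evaluate f.
f(-0.8995, 1.5) = -0.1897


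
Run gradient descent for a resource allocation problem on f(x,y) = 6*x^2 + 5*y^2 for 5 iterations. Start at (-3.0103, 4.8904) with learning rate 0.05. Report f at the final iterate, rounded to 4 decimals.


Gradient descent on f(x,y) = 6*x^2 + 5*y^2.
Starting point: (-3.0103, 4.8904), alpha = 0.05
Step 1: grad_x = 2*6*-3.0103 = -36.1236, grad_y = 2*5*4.8904 = 48.904
  x_1 = -3.0103 - 0.05*-36.1236 = -1.2041
  y_1 = 4.8904 - 0.05*48.904 = 2.4452
Step 2: grad_x = 2*6*-1.2041 = -14.4494, grad_y = 2*5*2.4452 = 24.452
  x_2 = -1.2041 - 0.05*-14.4494 = -0.4816
  y_2 = 2.4452 - 0.05*24.452 = 1.2226
Step 3: grad_x = 2*6*-0.4816 = -5.7798, grad_y = 2*5*1.2226 = 12.226
  x_3 = -0.4816 - 0.05*-5.7798 = -0.1927
  y_3 = 1.2226 - 0.05*12.226 = 0.6113
Step 4: grad_x = 2*6*-0.1927 = -2.3119, grad_y = 2*5*0.6113 = 6.113
  x_4 = -0.1927 - 0.05*-2.3119 = -0.0771
  y_4 = 0.6113 - 0.05*6.113 = 0.3057
Step 5: grad_x = 2*6*-0.0771 = -0.9248, grad_y = 2*5*0.3057 = 3.0565
  x_5 = -0.0771 - 0.05*-0.9248 = -0.0308
  y_5 = 0.3057 - 0.05*3.0565 = 0.1528
f(-0.0308, 0.1528) = 6*(-0.0308)^2 + 5*0.1528^2 = 0.1225


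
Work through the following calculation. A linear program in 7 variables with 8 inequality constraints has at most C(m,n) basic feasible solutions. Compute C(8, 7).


Each vertex corresponds to some choice of n active constraints out of m, so the number of vertices is at most C(m, n) = m! / (n!(m-n)!).
m = 8, n = 7
Numerator: 8 * 7 * 6 * 5 * 4 * 3 * 2
Denominator: 7! = 5040
C(8, 7) = 8


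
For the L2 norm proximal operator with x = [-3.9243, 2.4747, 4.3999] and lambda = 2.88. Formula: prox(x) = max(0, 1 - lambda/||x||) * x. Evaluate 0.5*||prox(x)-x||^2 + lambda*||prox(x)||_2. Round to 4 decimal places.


Step 1: Compute ||x||.
||x|| = 6.394
Step 2: Compute scaling factor.
scale = max(0, 1 - 2.88/6.394) = 0.5496
Step 3: prox(x) = [-2.1567, 1.36, 2.4181]
||prox(x)|| = 3.514
Step 4: Proximal objective.
0.5*||prox-x||^2 = 4.1472
lambda*||prox|| = 10.1203
Total = 14.2676


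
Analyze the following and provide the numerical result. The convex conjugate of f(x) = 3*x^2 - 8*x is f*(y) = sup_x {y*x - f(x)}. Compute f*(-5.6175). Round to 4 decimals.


f*(y) = sup_x {y*x - a*x^2 - b*x} = sup_x {(y-b)*x - a*x^2}
FOC: (y - b) - 2a*x = 0 => x* = (y - b)/(2a)
x* = (-5.6175 + 8)/(2*3) = 0.3971
f*(-5.6175) = (y-b)^2/(4a) = (-5.6175 + 8)^2/(4*3)
= 5.6763/12 = 0.473


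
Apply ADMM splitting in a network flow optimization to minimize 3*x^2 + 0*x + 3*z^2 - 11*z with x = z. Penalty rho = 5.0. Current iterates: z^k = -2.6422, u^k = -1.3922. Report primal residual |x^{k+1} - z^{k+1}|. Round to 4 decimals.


ADMM iteration with rho = 5.0, z^k = -2.6422, u^k = -1.3922
Step 1: x-update.
Minimize 3*x^2 + 0*x + (5.0/2)*(x + 2.6422 - 1.3922)^2
FOC: (2*3 + 5.0)*x = 0 + 5.0*(-2.6422 + 1.3922)
x^{k+1} = -0.5682
Step 2: z-update.
Minimize 3*z^2 - 11*z + (5.0/2)*(-0.5682 - z - 1.3922)^2
FOC: (2*3 + 5.0)*z = 11 + 5.0*(-0.5682 - 1.3922)
z^{k+1} = 0.1089
Step 3: u-update.
u^{k+1} = -1.3922 - 0.5682 - 0.1089 = -2.0693
Step 4: Primal residual = |-0.5682 - 0.1089| = 0.6771


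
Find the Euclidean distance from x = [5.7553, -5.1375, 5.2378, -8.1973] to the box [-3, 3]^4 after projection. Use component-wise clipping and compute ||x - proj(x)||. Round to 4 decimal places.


Project each component onto [-3, 3].
clip(5.7553) = 3.0, clip(-5.1375) = -3.0, clip(5.2378) = 3.0, clip(-8.1973) = -3.0
Projection = [3.0, -3.0, 3.0, -3.0]
Squared diffs: [7.5917, 4.5689, 5.0077, 27.0119]
Distance = sqrt(44.1802) = 6.6468


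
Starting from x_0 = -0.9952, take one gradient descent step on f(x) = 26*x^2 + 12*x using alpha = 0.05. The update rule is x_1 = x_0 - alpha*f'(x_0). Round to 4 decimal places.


We compute the gradient at x_0 and apply the update.
f'(x) = 52*x + 12
f'(-0.9952) = 52*-0.9952 + 12 = -39.7504
x_1 = -0.9952 - 0.05*-39.7504 = 0.9923


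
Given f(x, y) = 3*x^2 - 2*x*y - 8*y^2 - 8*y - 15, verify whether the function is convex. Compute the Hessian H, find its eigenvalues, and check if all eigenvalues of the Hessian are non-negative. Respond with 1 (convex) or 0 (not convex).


The Hessian of f(x,y) = 3*x^2 - 2*x*y - 8*y^2 - 8*y - 15 is:
H = [[6, -2], [-2, -16]]
Trace = 6 - 16 = -10
Determinant = 6*-16 - (-2)^2 = -100
Discriminant = (-10)^2 - 4*-100 = 500.0
Eigenvalues: lambda_1 = -16.1803, lambda_2 = 6.1803
The function is not convex.

0


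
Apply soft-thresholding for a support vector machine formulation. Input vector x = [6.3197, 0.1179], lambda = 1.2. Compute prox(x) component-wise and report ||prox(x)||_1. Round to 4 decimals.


Soft-thresholding with lambda = 1.2:
prox(6.3197) = sign(6.3197)*max(|6.3197| - 1.2, 0) = 5.1197
prox(0.1179) = sign(0.1179)*max(|0.1179| - 1.2, 0) = 0.0
prox(x) = [5.1197, 0.0]
||prox(x)||_1 = 5.1197 + 0.0 = 5.1197


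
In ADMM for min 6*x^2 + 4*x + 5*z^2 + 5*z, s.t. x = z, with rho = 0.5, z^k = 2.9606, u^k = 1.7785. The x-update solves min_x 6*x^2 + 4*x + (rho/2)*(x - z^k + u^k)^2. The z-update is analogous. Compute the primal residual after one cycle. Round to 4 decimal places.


ADMM iteration with rho = 0.5, z^k = 2.9606, u^k = 1.7785
Step 1: x-update.
Minimize 6*x^2 + 4*x + (0.5/2)*(x - 2.9606 + 1.7785)^2
FOC: (2*6 + 0.5)*x = -4 + 0.5*(2.9606 - 1.7785)
x^{k+1} = -0.2727
Step 2: z-update.
Minimize 5*z^2 + 5*z + (0.5/2)*(-0.2727 - z + 1.7785)^2
FOC: (2*5 + 0.5)*z = -5 + 0.5*(-0.2727 + 1.7785)
z^{k+1} = -0.4045
Step 3: u-update.
u^{k+1} = 1.7785 - 0.2727 + 0.4045 = 1.9103
Step 4: Primal residual = |-0.2727 + 0.4045| = 0.1318


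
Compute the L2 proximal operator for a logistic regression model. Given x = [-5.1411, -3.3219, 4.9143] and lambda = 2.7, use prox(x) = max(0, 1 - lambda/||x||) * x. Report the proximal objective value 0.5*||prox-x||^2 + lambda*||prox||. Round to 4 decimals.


Step 1: Compute ||x||.
||x|| = 7.8496
Step 2: Compute scaling factor.
scale = max(0, 1 - 2.7/7.8496) = 0.656
Step 3: prox(x) = [-3.3727, -2.1793, 3.2239]
||prox(x)|| = 5.1496
Step 4: Proximal objective.
0.5*||prox-x||^2 = 3.645
lambda*||prox|| = 13.9039
Total = 17.5489


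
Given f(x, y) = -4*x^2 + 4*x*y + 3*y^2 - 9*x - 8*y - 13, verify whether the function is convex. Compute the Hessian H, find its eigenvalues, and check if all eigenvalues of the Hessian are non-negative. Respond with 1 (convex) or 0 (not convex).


The Hessian of f(x,y) = -4*x^2 + 4*x*y + 3*y^2 - 9*x - 8*y - 13 is:
H = [[-8, 4], [4, 6]]
Trace = -8 + 6 = -2
Determinant = -8*6 - (4)^2 = -64
Discriminant = (-2)^2 - 4*-64 = 260.0
Eigenvalues: lambda_1 = -9.0623, lambda_2 = 7.0623
The function is not convex.

0


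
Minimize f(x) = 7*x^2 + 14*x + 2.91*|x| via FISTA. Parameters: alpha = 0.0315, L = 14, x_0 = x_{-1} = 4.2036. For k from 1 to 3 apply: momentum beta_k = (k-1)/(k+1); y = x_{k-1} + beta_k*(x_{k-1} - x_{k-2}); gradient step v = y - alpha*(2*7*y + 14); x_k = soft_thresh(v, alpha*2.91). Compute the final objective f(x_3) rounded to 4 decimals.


FISTA on f(x) = 7*x^2 + 14*x + 2.91*|x|
L = 14, alpha = 0.0315
Iteration 1: beta = 0.0, y = 4.2036 + 0.0*(4.2036 - 4.2036) = 4.2036
  grad(y) = 72.8504, v = y - alpha*grad = 1.9088
  prox(v) = soft_thresh(1.9088, 0.0917) = 1.8171
Iteration 2: beta = 0.3333, y = 1.8171 + 0.3333*(1.8171 - 4.2036) = 1.0217
  grad(y) = 28.3033, v = y - alpha*grad = 0.1301
  prox(v) = soft_thresh(0.1301, 0.0917) = 0.0384
Iteration 3: beta = 0.5, y = 0.0384 + 0.5*(0.0384 - 1.8171) = -0.8509
  grad(y) = 2.0873, v = y - alpha*grad = -0.9167
  prox(v) = soft_thresh(-0.9167, 0.0917) = -0.825
f(x_3) = 7*(-0.825)^2 + 14*(-0.825) + 2.91*|-0.825| = -4.3849


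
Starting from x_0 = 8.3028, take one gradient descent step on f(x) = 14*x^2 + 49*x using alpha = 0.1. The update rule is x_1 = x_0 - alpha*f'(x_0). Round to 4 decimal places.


We compute the gradient at x_0 and apply the update.
f'(x) = 28*x + 49
f'(8.3028) = 28*8.3028 + 49 = 281.4784
x_1 = 8.3028 - 0.1*281.4784 = -19.845


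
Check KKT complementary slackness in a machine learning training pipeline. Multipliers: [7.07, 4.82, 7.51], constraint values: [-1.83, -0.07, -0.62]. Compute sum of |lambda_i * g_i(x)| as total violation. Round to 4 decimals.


KKT complementary slackness check:
lambda_1 * g_1 = 7.07 * -1.83 = -12.9381
lambda_2 * g_2 = 4.82 * -0.07 = -0.3374
lambda_3 * g_3 = 7.51 * -0.62 = -4.6562
Total violation = 12.9381 + 0.3374 + 4.6562 = 17.9317


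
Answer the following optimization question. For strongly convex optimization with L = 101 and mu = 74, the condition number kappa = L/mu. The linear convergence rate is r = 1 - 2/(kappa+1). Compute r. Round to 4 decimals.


Step 1: Compute the condition number.
kappa = L/mu = 101/74 = 1.3649
Step 2: Compute the convergence rate.
r = 1 - 2/(kappa + 1) = 1 - 2*mu/(L + mu) = (L - mu)/(L + mu) = 27/175 = 0.1543


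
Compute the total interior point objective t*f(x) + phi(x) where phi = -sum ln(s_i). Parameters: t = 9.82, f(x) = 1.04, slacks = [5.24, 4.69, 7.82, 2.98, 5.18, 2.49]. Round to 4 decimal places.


Step 1: Compute log-barrier.
ln values: [1.6563, 1.5454, 2.0567, 1.0919, 1.6448, 0.9123]
phi = -(1.6563 + 1.5454 + 2.0567 + 1.0919 + 1.6448 + 0.9123) = -8.9074
Step 2: Compute augmented objective.
t*f(x) = 9.82*1.04 = 10.2128
Total = 10.2128 - 8.9074 = 1.3054


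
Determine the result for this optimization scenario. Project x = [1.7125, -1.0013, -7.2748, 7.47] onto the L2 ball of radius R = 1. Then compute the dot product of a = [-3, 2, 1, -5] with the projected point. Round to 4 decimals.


Step 1: Compute ||x|| (intermediates to 6 decimals).
||x|| = sqrt(1.7125^2 + (-1.0013)^2 + (-7.2748)^2 + 7.47^2) = 10.614088
Step 2: Project.
Since ||x|| > R, scale = R/||x|| = 1/10.614088 = 0.094214, proj(x) = scale * x
proj(x) = [0.161341, -0.094336, -0.685388, 0.703779]
Step 3: Dot product.
a^T * proj(x) = -3*0.161341 + 2*(-0.094336) + 1*(-0.685388) - 5*0.703779 = -4.877


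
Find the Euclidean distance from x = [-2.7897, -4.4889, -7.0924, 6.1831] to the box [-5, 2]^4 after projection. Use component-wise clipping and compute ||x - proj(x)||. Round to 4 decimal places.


Project each component onto [-5, 2].
clip(-2.7897) = -2.7897, clip(-4.4889) = -4.4889, clip(-7.0924) = -5.0, clip(6.1831) = 2.0
Projection = [-2.7897, -4.4889, -5.0, 2.0]
Squared diffs: [0.0, 0.0, 4.3781, 17.4983]
Distance = sqrt(21.8764) = 4.6772


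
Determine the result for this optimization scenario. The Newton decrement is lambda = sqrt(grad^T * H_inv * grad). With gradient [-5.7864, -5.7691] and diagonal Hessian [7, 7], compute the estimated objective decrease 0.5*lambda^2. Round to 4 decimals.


Step 1: H is diagonal, so H^(-1) * g = [-0.8266, -0.8242].
Step 2: g^T H^(-1) g = sum_i g_i^2 / H_ii
  = (-5.7864)^2/7 + (-5.7691)^2/7
  = 4.7832 + 4.7546 = 9.5378
Step 3: Objective decrease = 0.5 * g^T H^(-1) g = 4.7689
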